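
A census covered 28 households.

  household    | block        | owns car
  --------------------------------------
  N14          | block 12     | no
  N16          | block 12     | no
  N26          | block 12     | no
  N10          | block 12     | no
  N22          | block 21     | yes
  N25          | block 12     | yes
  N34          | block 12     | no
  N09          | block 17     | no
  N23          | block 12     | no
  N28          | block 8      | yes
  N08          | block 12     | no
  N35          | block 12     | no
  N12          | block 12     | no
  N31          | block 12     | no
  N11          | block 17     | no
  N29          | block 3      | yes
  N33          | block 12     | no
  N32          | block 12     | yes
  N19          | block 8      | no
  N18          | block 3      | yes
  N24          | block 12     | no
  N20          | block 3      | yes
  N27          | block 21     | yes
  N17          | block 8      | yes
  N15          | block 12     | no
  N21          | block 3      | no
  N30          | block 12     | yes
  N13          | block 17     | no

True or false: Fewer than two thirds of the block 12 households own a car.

'Fewer than two thirds of the block 12 households own a car' holds iff |A ∩ B| / |A| < 2/3.
|A| = 16, |A ∩ B| = 3, |A ∖ B| = 13.
|A ∩ B|/|A| = 3/16, so the statement is true.

True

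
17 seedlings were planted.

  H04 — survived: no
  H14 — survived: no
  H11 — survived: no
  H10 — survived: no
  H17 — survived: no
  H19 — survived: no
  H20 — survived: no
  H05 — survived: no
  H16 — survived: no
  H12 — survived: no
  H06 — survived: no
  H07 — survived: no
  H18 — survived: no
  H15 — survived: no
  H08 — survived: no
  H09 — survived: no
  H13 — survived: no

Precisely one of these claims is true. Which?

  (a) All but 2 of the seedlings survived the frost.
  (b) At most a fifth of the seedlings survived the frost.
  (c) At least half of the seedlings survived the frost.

(b)

|A| = 17, |A ∩ B| = 0, |A ∖ B| = 17.
(a) requires |A ∖ B| = 2: false.
(b) requires |A ∩ B| / |A| ≤ 1/5: true.
(c) requires |A ∩ B| ≥ |A ∖ B|: false.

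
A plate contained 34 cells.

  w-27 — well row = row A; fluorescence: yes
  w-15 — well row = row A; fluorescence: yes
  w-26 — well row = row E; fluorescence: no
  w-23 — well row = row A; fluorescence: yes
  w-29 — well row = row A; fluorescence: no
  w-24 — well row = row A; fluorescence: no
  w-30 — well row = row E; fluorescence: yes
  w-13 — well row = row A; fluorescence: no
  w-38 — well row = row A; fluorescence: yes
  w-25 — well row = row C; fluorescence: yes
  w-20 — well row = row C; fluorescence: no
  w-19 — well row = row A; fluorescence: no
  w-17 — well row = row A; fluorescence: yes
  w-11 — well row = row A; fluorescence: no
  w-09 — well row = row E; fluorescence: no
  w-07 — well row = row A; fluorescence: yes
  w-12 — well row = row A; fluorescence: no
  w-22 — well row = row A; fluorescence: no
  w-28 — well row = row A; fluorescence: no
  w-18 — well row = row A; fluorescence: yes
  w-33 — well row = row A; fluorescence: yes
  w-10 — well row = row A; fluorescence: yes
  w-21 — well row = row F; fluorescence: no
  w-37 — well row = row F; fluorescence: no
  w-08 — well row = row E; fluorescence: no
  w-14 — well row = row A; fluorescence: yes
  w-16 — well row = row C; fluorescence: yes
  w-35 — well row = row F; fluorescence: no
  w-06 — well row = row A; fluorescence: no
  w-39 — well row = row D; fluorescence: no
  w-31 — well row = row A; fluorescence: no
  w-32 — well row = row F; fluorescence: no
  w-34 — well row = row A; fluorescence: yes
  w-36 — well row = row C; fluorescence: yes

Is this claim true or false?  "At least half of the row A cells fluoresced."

Truth condition: |A ∩ B| ≥ |A ∖ B|.
|A| = 21, |A ∩ B| = 11, |A ∖ B| = 10.
11 > 10, so the statement is true.

True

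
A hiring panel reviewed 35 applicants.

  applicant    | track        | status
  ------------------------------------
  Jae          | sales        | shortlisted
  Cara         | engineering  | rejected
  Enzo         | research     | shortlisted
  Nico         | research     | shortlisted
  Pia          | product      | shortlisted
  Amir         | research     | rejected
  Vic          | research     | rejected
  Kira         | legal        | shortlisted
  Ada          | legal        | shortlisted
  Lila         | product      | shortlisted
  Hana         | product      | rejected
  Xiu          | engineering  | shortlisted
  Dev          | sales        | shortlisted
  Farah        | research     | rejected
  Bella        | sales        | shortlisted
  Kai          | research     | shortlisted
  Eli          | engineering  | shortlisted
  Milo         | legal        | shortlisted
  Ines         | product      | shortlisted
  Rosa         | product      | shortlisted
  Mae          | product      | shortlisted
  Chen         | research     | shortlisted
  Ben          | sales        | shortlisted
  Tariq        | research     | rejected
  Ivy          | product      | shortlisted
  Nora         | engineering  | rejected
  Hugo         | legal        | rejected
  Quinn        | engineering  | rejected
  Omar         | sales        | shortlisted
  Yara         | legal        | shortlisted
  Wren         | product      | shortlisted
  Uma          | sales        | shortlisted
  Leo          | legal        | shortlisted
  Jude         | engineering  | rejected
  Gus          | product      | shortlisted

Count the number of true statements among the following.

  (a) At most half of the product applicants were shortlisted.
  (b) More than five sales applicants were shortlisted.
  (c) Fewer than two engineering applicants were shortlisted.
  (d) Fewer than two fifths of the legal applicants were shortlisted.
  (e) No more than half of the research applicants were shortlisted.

2

(a) product: |A| = 9, |A ∩ B| = 8; needs |A ∩ B| ≤ |A ∖ B| — false.
(b) sales: |A| = 6, |A ∩ B| = 6; needs |A ∩ B| > 5 — true.
(c) engineering: |A| = 6, |A ∩ B| = 2; needs |A ∩ B| < 2 — false.
(d) legal: |A| = 6, |A ∩ B| = 5; needs |A ∩ B| / |A| < 2/5 — false.
(e) research: |A| = 8, |A ∩ B| = 4; needs |A ∩ B| ≤ |A ∖ B| — true.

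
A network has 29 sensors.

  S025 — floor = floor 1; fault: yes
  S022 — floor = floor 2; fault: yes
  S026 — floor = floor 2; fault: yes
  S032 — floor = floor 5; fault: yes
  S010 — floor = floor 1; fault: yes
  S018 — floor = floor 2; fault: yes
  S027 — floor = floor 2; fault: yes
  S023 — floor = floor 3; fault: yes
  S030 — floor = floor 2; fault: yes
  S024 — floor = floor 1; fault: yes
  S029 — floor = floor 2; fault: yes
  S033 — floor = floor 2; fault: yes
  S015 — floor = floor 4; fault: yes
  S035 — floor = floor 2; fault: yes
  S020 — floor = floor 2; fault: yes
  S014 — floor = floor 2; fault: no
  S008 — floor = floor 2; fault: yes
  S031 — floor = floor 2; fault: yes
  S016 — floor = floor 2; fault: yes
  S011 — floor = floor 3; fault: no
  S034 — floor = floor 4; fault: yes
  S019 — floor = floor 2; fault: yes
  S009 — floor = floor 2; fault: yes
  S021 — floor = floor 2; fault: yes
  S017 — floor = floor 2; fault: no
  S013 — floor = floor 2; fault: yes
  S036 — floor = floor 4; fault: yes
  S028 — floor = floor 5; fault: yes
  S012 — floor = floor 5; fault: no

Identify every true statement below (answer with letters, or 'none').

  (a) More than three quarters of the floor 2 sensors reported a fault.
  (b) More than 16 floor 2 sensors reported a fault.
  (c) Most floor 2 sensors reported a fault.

(a), (c)

|A| = 18, |A ∩ B| = 16, |A ∖ B| = 2.
(a) |A ∩ B| / |A| > 3/4: holds.
(b) |A ∩ B| > 16: fails.
(c) |A ∩ B| > |A ∖ B|: holds.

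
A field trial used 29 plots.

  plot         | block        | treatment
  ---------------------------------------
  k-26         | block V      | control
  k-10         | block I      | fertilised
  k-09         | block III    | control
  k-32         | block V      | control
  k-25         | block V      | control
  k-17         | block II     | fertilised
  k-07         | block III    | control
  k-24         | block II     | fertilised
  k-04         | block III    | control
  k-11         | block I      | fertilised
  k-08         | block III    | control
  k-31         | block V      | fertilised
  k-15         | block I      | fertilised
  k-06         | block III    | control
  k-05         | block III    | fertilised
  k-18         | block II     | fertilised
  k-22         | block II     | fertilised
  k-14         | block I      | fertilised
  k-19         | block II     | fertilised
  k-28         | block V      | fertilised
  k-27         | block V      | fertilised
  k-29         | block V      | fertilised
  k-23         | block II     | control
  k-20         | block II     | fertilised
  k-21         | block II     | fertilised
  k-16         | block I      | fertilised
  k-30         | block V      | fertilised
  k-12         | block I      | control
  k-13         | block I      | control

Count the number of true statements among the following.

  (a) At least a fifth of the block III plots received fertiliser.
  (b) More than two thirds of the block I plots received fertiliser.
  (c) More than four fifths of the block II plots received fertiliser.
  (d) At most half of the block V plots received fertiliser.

(a) block III: |A| = 6, |A ∩ B| = 1; needs |A ∩ B| / |A| ≥ 1/5 — false.
(b) block I: |A| = 7, |A ∩ B| = 5; needs |A ∩ B| / |A| > 2/3 — true.
(c) block II: |A| = 8, |A ∩ B| = 7; needs |A ∩ B| / |A| > 4/5 — true.
(d) block V: |A| = 8, |A ∩ B| = 5; needs |A ∩ B| ≤ |A ∖ B| — false.

2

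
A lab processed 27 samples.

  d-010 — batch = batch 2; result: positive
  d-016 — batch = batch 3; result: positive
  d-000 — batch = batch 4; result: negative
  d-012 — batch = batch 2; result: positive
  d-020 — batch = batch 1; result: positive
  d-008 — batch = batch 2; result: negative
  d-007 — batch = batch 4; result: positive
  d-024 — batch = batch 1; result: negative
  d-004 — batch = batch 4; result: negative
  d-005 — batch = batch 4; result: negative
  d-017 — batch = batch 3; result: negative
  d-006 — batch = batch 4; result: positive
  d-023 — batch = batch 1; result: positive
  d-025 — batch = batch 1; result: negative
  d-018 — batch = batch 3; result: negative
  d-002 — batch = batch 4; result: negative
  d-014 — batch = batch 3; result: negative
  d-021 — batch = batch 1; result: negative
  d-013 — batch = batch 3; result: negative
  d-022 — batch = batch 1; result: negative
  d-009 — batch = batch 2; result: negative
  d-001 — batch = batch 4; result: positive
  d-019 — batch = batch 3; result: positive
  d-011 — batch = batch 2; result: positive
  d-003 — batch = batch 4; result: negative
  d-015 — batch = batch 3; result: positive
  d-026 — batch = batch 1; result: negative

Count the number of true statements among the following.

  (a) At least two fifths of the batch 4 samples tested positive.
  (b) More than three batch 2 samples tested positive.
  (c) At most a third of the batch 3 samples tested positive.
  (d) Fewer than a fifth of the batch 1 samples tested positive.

(a) batch 4: |A| = 8, |A ∩ B| = 3; needs |A ∩ B| / |A| ≥ 2/5 — false.
(b) batch 2: |A| = 5, |A ∩ B| = 3; needs |A ∩ B| > 3 — false.
(c) batch 3: |A| = 7, |A ∩ B| = 3; needs |A ∩ B| / |A| ≤ 1/3 — false.
(d) batch 1: |A| = 7, |A ∩ B| = 2; needs |A ∩ B| / |A| < 1/5 — false.

0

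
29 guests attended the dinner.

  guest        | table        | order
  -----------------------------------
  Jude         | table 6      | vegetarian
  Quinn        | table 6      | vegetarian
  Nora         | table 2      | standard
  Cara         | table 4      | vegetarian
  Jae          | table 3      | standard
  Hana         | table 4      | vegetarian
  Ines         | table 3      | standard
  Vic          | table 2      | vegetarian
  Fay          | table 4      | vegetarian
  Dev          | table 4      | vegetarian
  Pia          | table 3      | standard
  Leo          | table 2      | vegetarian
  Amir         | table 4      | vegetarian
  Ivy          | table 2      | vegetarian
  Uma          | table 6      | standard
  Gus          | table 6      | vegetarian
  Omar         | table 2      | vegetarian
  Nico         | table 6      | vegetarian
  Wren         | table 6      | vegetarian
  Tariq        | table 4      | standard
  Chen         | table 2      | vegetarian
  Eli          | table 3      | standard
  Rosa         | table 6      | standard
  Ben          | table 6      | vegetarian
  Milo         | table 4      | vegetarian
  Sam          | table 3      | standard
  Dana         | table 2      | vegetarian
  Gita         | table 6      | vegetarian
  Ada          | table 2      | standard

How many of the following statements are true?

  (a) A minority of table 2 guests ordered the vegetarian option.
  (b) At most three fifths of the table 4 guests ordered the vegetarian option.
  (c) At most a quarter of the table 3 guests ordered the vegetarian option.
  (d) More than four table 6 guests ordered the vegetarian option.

2

(a) table 2: |A| = 8, |A ∩ B| = 6; needs |A ∩ B| < |A ∖ B| — false.
(b) table 4: |A| = 7, |A ∩ B| = 6; needs |A ∩ B| / |A| ≤ 3/5 — false.
(c) table 3: |A| = 5, |A ∩ B| = 0; needs |A ∩ B| / |A| ≤ 1/4 — true.
(d) table 6: |A| = 9, |A ∩ B| = 7; needs |A ∩ B| > 4 — true.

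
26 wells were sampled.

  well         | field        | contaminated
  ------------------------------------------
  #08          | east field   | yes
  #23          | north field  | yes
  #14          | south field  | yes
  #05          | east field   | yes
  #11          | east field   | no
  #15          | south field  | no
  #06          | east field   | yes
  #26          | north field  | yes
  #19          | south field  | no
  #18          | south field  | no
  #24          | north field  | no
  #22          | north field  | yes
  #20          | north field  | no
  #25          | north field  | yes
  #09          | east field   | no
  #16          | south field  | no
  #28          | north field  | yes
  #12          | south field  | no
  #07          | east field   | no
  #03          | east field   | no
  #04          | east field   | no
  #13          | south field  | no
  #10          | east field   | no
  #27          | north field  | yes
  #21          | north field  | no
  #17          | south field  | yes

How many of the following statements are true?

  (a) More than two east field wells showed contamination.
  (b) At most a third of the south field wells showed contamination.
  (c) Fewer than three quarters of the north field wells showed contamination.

3

(a) east field: |A| = 9, |A ∩ B| = 3; needs |A ∩ B| > 2 — true.
(b) south field: |A| = 8, |A ∩ B| = 2; needs |A ∩ B| / |A| ≤ 1/3 — true.
(c) north field: |A| = 9, |A ∩ B| = 6; needs |A ∩ B| / |A| < 3/4 — true.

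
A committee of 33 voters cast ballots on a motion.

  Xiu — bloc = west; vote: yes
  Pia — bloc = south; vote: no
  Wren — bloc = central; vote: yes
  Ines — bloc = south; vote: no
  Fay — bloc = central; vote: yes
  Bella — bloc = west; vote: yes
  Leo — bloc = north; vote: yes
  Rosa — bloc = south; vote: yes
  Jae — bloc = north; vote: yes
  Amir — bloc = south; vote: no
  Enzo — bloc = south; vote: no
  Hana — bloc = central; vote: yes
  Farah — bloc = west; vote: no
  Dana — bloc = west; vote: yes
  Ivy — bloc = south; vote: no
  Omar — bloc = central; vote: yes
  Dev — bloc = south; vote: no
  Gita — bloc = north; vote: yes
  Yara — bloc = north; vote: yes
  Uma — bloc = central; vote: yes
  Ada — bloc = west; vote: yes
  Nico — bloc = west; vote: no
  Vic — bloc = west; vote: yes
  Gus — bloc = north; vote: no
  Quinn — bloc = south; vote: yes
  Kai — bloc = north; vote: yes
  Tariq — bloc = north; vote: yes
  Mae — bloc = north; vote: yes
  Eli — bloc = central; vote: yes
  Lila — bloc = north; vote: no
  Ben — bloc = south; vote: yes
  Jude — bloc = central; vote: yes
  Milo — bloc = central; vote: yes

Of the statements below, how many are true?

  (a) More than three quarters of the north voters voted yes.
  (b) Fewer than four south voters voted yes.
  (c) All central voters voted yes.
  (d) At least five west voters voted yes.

4

(a) north: |A| = 9, |A ∩ B| = 7; needs |A ∩ B| / |A| > 3/4 — true.
(b) south: |A| = 9, |A ∩ B| = 3; needs |A ∩ B| < 4 — true.
(c) central: |A| = 8, |A ∩ B| = 8; needs A ⊆ B, i.e. every element of A is in B (|A ∖ B| = 0) — true.
(d) west: |A| = 7, |A ∩ B| = 5; needs |A ∩ B| ≥ 5 — true.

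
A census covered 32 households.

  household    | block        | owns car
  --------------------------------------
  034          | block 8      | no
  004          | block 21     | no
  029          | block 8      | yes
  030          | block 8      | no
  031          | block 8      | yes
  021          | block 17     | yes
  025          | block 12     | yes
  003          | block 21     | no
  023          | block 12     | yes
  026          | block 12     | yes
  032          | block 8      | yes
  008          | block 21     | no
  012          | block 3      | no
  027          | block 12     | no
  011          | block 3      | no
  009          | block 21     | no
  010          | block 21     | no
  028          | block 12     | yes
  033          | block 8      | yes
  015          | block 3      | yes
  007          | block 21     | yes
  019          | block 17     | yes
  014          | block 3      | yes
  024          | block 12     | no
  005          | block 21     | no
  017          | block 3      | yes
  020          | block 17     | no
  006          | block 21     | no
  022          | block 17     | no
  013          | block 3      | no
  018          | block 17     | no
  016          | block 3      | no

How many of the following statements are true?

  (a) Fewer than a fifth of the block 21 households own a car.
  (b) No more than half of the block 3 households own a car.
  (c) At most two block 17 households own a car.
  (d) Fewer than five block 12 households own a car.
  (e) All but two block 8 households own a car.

5

(a) block 21: |A| = 8, |A ∩ B| = 1; needs |A ∩ B| / |A| < 1/5 — true.
(b) block 3: |A| = 7, |A ∩ B| = 3; needs |A ∩ B| ≤ |A ∖ B| — true.
(c) block 17: |A| = 5, |A ∩ B| = 2; needs |A ∩ B| ≤ 2 — true.
(d) block 12: |A| = 6, |A ∩ B| = 4; needs |A ∩ B| < 5 — true.
(e) block 8: |A| = 6, |A ∩ B| = 4; needs |A ∖ B| = 2 — true.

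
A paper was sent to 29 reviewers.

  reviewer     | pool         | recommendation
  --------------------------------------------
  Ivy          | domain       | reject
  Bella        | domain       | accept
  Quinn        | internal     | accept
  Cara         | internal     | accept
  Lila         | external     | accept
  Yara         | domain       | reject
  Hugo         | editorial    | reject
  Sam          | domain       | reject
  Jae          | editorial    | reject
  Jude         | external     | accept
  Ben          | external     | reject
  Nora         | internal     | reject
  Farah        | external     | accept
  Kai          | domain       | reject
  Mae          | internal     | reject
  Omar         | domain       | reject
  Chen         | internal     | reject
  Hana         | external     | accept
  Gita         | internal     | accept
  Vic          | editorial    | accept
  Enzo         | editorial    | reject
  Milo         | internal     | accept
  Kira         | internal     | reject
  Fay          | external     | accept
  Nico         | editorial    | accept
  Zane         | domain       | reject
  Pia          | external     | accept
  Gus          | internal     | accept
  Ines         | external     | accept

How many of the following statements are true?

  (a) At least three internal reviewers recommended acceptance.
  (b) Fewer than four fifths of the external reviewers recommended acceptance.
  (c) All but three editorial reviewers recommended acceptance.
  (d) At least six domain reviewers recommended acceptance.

2

(a) internal: |A| = 9, |A ∩ B| = 5; needs |A ∩ B| ≥ 3 — true.
(b) external: |A| = 8, |A ∩ B| = 7; needs |A ∩ B| / |A| < 4/5 — false.
(c) editorial: |A| = 5, |A ∩ B| = 2; needs |A ∖ B| = 3 — true.
(d) domain: |A| = 7, |A ∩ B| = 1; needs |A ∩ B| ≥ 6 — false.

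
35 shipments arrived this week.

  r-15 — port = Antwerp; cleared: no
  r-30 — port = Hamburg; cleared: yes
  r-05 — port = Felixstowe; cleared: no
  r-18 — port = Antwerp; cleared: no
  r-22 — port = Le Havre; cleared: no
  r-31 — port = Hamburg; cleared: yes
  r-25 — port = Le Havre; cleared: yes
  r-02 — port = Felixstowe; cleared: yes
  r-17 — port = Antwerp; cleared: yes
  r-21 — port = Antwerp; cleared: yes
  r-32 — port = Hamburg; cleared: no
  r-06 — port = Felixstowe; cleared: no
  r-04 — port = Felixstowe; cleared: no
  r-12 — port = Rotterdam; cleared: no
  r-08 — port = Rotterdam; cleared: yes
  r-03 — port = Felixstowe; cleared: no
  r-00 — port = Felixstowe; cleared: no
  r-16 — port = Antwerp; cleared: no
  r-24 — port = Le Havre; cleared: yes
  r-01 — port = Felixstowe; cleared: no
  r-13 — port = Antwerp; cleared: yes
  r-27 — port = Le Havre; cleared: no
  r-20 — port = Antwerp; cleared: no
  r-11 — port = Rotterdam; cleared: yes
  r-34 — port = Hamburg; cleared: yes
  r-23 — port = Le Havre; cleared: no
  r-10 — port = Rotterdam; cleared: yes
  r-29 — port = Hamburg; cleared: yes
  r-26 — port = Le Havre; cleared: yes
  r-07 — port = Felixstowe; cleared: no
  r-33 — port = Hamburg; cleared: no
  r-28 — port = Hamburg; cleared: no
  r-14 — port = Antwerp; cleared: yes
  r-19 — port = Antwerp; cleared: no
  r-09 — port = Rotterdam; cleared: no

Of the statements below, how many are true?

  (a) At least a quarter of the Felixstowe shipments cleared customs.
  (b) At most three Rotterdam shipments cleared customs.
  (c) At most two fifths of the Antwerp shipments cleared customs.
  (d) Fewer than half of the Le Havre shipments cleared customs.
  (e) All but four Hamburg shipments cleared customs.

1

(a) Felixstowe: |A| = 8, |A ∩ B| = 1; needs |A ∩ B| / |A| ≥ 1/4 — false.
(b) Rotterdam: |A| = 5, |A ∩ B| = 3; needs |A ∩ B| ≤ 3 — true.
(c) Antwerp: |A| = 9, |A ∩ B| = 4; needs |A ∩ B| / |A| ≤ 2/5 — false.
(d) Le Havre: |A| = 6, |A ∩ B| = 3; needs |A ∩ B| < |A ∖ B| — false.
(e) Hamburg: |A| = 7, |A ∩ B| = 4; needs |A ∖ B| = 4 — false.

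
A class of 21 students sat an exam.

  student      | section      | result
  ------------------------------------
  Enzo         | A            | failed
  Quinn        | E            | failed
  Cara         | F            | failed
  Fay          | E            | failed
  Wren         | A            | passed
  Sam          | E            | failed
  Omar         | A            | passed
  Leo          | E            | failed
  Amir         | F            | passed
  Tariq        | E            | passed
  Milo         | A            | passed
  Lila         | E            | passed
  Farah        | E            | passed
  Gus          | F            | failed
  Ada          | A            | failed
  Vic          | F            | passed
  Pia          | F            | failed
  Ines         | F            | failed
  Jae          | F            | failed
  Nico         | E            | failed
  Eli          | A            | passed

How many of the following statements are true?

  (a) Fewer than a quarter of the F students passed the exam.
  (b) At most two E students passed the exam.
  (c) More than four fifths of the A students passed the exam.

0

(a) F: |A| = 7, |A ∩ B| = 2; needs |A ∩ B| / |A| < 1/4 — false.
(b) E: |A| = 8, |A ∩ B| = 3; needs |A ∩ B| ≤ 2 — false.
(c) A: |A| = 6, |A ∩ B| = 4; needs |A ∩ B| / |A| > 4/5 — false.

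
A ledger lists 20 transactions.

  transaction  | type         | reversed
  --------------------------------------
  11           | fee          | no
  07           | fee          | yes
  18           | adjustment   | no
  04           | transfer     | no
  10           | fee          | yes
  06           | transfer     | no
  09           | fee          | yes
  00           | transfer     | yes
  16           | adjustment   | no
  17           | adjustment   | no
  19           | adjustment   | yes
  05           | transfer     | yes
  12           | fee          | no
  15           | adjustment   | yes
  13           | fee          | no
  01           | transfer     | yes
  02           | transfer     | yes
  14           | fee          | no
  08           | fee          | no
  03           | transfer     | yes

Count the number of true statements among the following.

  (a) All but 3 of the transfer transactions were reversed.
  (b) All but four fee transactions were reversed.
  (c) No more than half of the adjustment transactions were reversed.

(a) transfer: |A| = 7, |A ∩ B| = 5; needs |A ∖ B| = 3 — false.
(b) fee: |A| = 8, |A ∩ B| = 3; needs |A ∖ B| = 4 — false.
(c) adjustment: |A| = 5, |A ∩ B| = 2; needs |A ∩ B| ≤ |A ∖ B| — true.

1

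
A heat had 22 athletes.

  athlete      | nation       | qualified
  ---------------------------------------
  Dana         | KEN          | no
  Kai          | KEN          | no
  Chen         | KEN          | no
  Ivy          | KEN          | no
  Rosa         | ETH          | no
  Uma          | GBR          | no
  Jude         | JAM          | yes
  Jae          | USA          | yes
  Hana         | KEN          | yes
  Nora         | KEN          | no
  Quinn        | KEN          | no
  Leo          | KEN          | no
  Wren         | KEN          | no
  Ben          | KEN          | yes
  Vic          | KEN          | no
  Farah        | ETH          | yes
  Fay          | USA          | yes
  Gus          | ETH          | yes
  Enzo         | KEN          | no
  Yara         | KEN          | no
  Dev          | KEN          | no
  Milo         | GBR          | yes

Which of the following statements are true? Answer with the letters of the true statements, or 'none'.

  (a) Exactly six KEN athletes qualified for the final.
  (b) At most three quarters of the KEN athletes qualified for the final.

|A| = 14, |A ∩ B| = 2, |A ∖ B| = 12.
(a) |A ∩ B| = 6: fails.
(b) |A ∩ B| / |A| ≤ 3/4: holds.

(b)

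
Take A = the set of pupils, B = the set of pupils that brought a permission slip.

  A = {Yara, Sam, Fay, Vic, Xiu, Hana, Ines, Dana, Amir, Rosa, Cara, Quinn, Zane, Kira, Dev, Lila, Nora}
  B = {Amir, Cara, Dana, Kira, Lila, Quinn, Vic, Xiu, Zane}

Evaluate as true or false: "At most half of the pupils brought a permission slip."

False

'At most half of the pupils brought a permission slip' holds iff |A ∩ B| ≤ |A ∖ B|.
|A| = 17, |A ∩ B| = 9, |A ∖ B| = 8.
9 > 8, so the statement is false.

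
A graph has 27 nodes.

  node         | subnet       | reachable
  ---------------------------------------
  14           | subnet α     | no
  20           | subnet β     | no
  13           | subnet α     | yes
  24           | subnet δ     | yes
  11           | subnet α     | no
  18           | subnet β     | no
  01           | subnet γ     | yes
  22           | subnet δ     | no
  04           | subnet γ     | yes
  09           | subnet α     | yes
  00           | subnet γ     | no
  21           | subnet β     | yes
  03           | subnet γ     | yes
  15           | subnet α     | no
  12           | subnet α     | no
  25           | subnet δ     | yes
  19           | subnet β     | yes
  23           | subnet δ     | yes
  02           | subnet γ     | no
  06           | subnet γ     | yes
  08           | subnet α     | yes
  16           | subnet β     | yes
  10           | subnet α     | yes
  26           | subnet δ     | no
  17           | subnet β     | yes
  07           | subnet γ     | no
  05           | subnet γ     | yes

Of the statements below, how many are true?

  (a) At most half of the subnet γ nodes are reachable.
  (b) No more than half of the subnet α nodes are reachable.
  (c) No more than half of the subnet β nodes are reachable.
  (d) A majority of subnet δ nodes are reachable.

2

(a) subnet γ: |A| = 8, |A ∩ B| = 5; needs |A ∩ B| ≤ |A ∖ B| — false.
(b) subnet α: |A| = 8, |A ∩ B| = 4; needs |A ∩ B| ≤ |A ∖ B| — true.
(c) subnet β: |A| = 6, |A ∩ B| = 4; needs |A ∩ B| ≤ |A ∖ B| — false.
(d) subnet δ: |A| = 5, |A ∩ B| = 3; needs |A ∩ B| > |A ∖ B| — true.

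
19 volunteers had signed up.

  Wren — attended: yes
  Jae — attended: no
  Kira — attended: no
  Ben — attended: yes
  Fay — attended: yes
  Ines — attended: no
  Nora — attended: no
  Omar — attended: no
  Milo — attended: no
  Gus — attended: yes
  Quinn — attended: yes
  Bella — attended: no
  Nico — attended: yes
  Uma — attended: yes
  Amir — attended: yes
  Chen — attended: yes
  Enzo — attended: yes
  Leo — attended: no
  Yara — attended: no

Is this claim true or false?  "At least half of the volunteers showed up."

The determiner here denotes the relation: |A ∩ B| ≥ |A ∖ B|.
|A| = 19, |A ∩ B| = 10, |A ∖ B| = 9.
10 > 9, so the statement is true.

True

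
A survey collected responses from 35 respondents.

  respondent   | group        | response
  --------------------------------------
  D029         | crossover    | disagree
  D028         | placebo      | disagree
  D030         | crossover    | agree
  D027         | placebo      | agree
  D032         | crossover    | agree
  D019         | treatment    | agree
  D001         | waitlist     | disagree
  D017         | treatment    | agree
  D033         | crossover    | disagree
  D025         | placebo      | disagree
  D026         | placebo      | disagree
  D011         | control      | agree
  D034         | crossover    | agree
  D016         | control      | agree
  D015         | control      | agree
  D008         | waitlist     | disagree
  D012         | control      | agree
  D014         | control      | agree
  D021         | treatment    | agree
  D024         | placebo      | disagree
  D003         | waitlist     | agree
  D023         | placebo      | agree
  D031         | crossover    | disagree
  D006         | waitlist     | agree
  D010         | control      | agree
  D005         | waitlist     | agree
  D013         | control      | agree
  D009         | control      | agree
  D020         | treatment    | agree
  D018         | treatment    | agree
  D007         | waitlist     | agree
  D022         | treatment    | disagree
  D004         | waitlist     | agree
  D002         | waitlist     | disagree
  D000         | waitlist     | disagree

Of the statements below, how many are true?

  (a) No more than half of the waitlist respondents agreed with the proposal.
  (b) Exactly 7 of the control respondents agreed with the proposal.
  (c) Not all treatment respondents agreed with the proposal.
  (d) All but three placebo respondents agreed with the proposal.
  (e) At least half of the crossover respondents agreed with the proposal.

2

(a) waitlist: |A| = 9, |A ∩ B| = 5; needs |A ∩ B| ≤ |A ∖ B| — false.
(b) control: |A| = 8, |A ∩ B| = 8; needs |A ∩ B| = 7 — false.
(c) treatment: |A| = 6, |A ∩ B| = 5; needs A ⊄ B (|A ∖ B| ≥ 1) — true.
(d) placebo: |A| = 6, |A ∩ B| = 2; needs |A ∖ B| = 3 — false.
(e) crossover: |A| = 6, |A ∩ B| = 3; needs |A ∩ B| ≥ |A ∖ B| — true.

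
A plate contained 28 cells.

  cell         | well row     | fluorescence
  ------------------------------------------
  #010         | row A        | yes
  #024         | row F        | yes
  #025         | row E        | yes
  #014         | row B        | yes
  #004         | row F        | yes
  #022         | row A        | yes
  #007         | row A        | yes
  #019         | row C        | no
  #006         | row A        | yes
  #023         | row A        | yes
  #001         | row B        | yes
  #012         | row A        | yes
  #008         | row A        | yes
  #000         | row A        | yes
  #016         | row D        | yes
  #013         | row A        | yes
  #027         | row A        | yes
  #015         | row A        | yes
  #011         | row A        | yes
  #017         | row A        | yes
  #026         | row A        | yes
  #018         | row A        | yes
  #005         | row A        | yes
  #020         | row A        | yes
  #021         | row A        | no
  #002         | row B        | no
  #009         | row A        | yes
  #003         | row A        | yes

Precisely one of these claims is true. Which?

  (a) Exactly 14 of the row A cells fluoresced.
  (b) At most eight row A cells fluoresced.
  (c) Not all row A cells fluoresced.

|A| = 20, |A ∩ B| = 19, |A ∖ B| = 1.
(a) requires |A ∩ B| = 14: false.
(b) requires |A ∩ B| ≤ 8: false.
(c) requires A ⊄ B (|A ∖ B| ≥ 1): true.

(c)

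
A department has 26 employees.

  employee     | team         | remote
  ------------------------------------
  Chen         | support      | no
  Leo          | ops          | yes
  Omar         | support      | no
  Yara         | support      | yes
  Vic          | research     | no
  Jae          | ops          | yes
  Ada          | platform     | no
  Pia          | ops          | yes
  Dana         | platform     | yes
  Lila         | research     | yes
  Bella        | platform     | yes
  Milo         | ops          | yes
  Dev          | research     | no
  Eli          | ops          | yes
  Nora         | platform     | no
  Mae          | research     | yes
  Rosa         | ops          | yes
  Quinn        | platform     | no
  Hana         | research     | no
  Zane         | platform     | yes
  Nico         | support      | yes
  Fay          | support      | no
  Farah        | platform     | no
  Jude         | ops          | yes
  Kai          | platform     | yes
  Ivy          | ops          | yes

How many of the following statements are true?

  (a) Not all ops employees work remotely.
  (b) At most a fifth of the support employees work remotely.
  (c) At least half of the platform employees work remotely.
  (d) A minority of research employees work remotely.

2

(a) ops: |A| = 8, |A ∩ B| = 8; needs A ⊄ B (|A ∖ B| ≥ 1) — false.
(b) support: |A| = 5, |A ∩ B| = 2; needs |A ∩ B| / |A| ≤ 1/5 — false.
(c) platform: |A| = 8, |A ∩ B| = 4; needs |A ∩ B| ≥ |A ∖ B| — true.
(d) research: |A| = 5, |A ∩ B| = 2; needs |A ∩ B| < |A ∖ B| — true.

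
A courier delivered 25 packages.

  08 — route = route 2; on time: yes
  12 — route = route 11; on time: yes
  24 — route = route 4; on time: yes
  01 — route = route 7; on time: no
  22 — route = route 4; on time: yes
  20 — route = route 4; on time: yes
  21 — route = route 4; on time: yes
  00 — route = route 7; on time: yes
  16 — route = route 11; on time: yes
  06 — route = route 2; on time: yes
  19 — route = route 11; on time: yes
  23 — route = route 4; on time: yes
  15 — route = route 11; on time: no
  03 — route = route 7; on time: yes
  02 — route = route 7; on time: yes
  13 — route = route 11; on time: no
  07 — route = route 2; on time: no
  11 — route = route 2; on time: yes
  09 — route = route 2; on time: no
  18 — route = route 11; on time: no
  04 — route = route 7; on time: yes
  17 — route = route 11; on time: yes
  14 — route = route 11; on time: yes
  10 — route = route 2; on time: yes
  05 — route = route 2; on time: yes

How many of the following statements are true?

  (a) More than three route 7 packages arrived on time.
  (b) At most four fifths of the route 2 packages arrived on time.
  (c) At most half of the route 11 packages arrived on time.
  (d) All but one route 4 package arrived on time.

2

(a) route 7: |A| = 5, |A ∩ B| = 4; needs |A ∩ B| > 3 — true.
(b) route 2: |A| = 7, |A ∩ B| = 5; needs |A ∩ B| / |A| ≤ 4/5 — true.
(c) route 11: |A| = 8, |A ∩ B| = 5; needs |A ∩ B| ≤ |A ∖ B| — false.
(d) route 4: |A| = 5, |A ∩ B| = 5; needs |A ∖ B| = 1 — false.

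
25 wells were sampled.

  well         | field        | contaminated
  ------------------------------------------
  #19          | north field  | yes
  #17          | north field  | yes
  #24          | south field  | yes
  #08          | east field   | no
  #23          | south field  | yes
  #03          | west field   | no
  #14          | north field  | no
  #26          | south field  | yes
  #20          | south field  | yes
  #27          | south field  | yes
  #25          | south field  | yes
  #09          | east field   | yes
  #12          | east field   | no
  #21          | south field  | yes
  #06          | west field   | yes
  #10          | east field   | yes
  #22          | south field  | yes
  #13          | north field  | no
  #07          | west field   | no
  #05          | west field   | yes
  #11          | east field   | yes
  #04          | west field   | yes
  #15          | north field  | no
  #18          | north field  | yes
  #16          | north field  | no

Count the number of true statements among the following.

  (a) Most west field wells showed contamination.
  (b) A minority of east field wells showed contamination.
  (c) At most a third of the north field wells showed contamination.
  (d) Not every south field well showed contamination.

(a) west field: |A| = 5, |A ∩ B| = 3; needs |A ∩ B| > |A ∖ B| — true.
(b) east field: |A| = 5, |A ∩ B| = 3; needs |A ∩ B| < |A ∖ B| — false.
(c) north field: |A| = 7, |A ∩ B| = 3; needs |A ∩ B| / |A| ≤ 1/3 — false.
(d) south field: |A| = 8, |A ∩ B| = 8; needs A ⊄ B (|A ∖ B| ≥ 1) — false.

1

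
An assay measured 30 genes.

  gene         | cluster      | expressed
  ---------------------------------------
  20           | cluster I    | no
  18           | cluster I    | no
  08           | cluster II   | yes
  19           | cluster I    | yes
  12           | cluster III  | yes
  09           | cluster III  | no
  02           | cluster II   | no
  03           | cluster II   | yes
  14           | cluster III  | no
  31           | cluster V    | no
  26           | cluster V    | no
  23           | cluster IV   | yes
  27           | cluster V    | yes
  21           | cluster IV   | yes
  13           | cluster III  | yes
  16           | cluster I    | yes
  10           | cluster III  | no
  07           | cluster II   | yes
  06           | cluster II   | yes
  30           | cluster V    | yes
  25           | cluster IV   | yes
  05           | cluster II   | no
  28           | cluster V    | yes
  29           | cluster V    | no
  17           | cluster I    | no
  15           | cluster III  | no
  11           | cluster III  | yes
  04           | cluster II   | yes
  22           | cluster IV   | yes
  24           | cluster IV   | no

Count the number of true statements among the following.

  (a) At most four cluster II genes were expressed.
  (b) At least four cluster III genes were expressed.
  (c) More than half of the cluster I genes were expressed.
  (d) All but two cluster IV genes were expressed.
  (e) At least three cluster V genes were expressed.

(a) cluster II: |A| = 7, |A ∩ B| = 5; needs |A ∩ B| ≤ 4 — false.
(b) cluster III: |A| = 7, |A ∩ B| = 3; needs |A ∩ B| ≥ 4 — false.
(c) cluster I: |A| = 5, |A ∩ B| = 2; needs |A ∩ B| > |A ∖ B| — false.
(d) cluster IV: |A| = 5, |A ∩ B| = 4; needs |A ∖ B| = 2 — false.
(e) cluster V: |A| = 6, |A ∩ B| = 3; needs |A ∩ B| ≥ 3 — true.

1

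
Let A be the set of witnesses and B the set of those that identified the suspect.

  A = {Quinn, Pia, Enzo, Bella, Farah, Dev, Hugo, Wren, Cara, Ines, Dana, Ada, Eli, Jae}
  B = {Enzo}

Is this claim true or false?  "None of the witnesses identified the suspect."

Truth condition: A ∩ B = ∅ (|A ∩ B| = 0).
A (the restrictor) = {Quinn, Pia, Enzo, Bella, Farah, Dev, Hugo, Wren, Cara, Ines, Dana, Ada, Eli, Jae}, |A| = 14.
A ∩ B = {Enzo}, so |A ∩ B| = 1.
So the statement is false.

False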